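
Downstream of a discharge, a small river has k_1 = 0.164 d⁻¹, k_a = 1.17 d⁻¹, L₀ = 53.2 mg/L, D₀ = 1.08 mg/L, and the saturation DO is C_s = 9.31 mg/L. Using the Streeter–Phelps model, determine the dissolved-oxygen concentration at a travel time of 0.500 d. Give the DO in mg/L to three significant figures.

k_1 L₀/(k_a−k_1) = 0.164×53.2/(1.17−0.164) = 8.725/1.006 = 8.673 mg/L.
e^(−k_1 t) = e^(−0.164×0.5000) = 0.9213; e^(−k_a t) = e^(−1.17×0.5000) = 0.5571.
D = 8.673 × (0.9213 − 0.5571) + 1.08 × 0.5571 = 3.158 + 0.6017 = 3.760 mg/L.
DO = C_s − D = 9.31 − 3.760 = 5.550 mg/L.

DO ≈ 5.55 mg/L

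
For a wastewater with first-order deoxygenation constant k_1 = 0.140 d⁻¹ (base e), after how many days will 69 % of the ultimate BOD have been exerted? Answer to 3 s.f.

y/L₀ = 1 − e^(−k_1 t) = 0.69 ⇒ e^(−k_1 t) = 0.310
t = −ln(0.310) / 0.140 = 1.171 / 0.140 = 8.366 d.

t ≈ 8.37 d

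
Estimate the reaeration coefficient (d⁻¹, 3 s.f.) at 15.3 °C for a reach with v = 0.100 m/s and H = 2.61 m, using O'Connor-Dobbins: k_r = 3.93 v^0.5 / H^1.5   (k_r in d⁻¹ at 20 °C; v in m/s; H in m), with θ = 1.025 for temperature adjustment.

k_r(20) = 3.93 × 0.100^0.5 / 2.61^1.5 = 3.93 × 0.3162 / 4.217 = 0.2947 d⁻¹.
k_r(15.3) = 0.2947 × 1.025^(15.3−20) = 0.2947 × 0.8904 = 0.2624 d⁻¹.

k_r ≈ 0.262 d⁻¹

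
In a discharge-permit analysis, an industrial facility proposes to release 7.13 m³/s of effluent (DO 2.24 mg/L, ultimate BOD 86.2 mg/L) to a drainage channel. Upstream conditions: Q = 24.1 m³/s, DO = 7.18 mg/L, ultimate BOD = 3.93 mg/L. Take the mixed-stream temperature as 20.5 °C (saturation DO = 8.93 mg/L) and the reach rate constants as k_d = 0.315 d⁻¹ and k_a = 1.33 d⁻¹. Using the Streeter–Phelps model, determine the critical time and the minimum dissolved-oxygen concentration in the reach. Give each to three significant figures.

t_c ≈ 0.902 d; minimum DO ≈ 4.88 mg/L

Mixed DO = (24.1×7.18 + 7.13×2.24)/(24.1+7.13) = 189.0/31.23 = 6.052 mg/L.
Mixed L₀ = (24.1×3.93 + 7.13×86.2)/(31.23) = 709.3/31.23 = 22.71 mg/L.
Initial deficit D₀ = C_s − DO₀ = 8.93 − 6.052 = 2.878 mg/L.
t_c = (1/1.015) ln[(1.33/0.315)(1 − 2.878×1.015/(0.315×22.71))] = 0.9852 × ln(2.498) = 0.9021 d.
D_c = (0.315/1.33) × 22.71 × e^(−0.315×0.9021) = 0.2368 × 22.71 × 0.7526 = 4.049 mg/L.
Minimum DO = 8.93 − 4.049 = 4.881 mg/L.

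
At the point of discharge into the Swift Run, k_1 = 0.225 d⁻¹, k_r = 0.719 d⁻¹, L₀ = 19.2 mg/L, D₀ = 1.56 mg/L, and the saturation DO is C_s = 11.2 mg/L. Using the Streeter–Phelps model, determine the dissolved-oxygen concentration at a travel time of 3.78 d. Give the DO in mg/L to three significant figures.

DO ≈ 7.94 mg/L

k_1 L₀/(k_r−k_1) = 0.225×19.2/(0.719−0.225) = 4.320/0.4940 = 8.745 mg/L.
e^(−k_1 t) = e^(−0.225×3.780) = 0.4272; e^(−k_r t) = e^(−0.719×3.780) = 0.06602.
D = 8.745 × (0.4272 − 0.06602) + 1.56 × 0.06602 = 3.159 + 0.1030 = 3.262 mg/L.
DO = C_s − D = 11.2 − 3.262 = 7.938 mg/L.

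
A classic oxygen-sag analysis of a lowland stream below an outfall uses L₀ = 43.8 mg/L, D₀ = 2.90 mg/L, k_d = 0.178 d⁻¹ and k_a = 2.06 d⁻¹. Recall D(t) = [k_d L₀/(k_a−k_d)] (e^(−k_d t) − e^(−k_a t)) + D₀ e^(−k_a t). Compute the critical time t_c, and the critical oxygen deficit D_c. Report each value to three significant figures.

t_c ≈ 0.661 d; D_c ≈ 3.36 mg/L

With k_a/k_d = 11.57 and 1 − D₀(k_a−k_d)/(k_d L₀) = 0.3000,
t_c = ln(11.57 × 0.3000) / (2.06 − 0.178) = ln(3.471) / 1.882 = 1.245/1.882 = 0.6613 d.
L(t_c) = L₀ e^(−k_d t_c) = 43.8 × 0.8890 = 38.94 mg/L, and at the critical point k_a D_c = k_d L, so D_c = (0.178/2.06) × 38.94 = 3.364 mg/L.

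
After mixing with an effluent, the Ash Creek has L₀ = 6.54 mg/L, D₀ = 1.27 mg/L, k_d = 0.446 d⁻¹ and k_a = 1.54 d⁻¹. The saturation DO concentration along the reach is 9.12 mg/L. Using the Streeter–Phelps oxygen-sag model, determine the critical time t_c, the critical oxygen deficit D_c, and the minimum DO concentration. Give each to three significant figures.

t_c = [1/(k_a−k_d)] ln[(k_a/k_d)(1 − D₀(k_a−k_d)/(k_d L₀))]
= [1/(1.54−0.446)] ln[(1.54/0.446)(1 − 1.27×1.094/(0.446×6.54))]
= (1/1.094) ln[3.453 × 0.5237] = 0.9141 × ln(1.808) = 0.9141 × 0.5923 = 0.5414 d.
L(t_c) = L₀ e^(−k_d t_c) = 6.54 × 0.7855 = 5.137 mg/L, and at the critical point k_a D_c = k_d L, so D_c = (0.446/1.54) × 5.137 = 1.488 mg/L.
Minimum DO = C_s − D_c = 9.12 − 1.488 = 7.632 mg/L.

t_c ≈ 0.541 d; D_c ≈ 1.49 mg/L; min DO ≈ 7.63 mg/L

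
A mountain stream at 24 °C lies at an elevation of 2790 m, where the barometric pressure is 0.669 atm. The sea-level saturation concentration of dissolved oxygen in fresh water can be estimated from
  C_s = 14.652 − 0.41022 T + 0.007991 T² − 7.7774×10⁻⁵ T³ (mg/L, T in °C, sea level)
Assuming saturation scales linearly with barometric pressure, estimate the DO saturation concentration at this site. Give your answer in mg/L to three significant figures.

At sea level: C_s = 14.652 − 0.41022×24 + 0.007991×24² − 7.7774×10⁻⁵×24³ = 8.334 mg/L.
Pressure correction: C_s' = 8.334 × 0.669 = 5.576 mg/L.

C_s ≈ 5.58 mg/L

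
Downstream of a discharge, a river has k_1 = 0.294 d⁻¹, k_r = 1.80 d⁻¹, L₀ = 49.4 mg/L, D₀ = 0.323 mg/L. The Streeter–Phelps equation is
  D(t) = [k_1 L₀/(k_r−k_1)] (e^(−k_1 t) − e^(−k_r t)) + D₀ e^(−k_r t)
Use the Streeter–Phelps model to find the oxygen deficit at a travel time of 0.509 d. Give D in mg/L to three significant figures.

k_1 L₀/(k_r−k_1) = 0.294×49.4/(1.80−0.294) = 14.52/1.506 = 9.644 mg/L.
e^(−k_1 t) = e^(−0.294×0.5090) = 0.8610; e^(−k_r t) = e^(−1.80×0.5090) = 0.4000.
D = 9.644 × (0.8610 − 0.4000) + 0.323 × 0.4000 = 4.446 + 0.1292 = 4.575 mg/L.

D ≈ 4.57 mg/L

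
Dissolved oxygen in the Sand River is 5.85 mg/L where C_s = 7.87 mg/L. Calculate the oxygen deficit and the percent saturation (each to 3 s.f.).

D = C_s − C = 7.87 − 5.85 = 2.02 mg/L.
% saturation = 5.85/7.87 × 100 = 74.3 %.

D ≈ 2.02 mg/L; 74.3 % saturation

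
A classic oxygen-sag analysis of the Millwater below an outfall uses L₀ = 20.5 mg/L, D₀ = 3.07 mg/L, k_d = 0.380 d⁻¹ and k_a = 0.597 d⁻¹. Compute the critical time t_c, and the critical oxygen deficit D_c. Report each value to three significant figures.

t_c ≈ 1.67 d; D_c ≈ 6.92 mg/L

t_c = [1/(k_a−k_d)] ln[(k_a/k_d)(1 − D₀(k_a−k_d)/(k_d L₀))]
= [1/(0.597−0.380)] ln[(0.597/0.380)(1 − 3.07×0.2170/(0.380×20.5))]
= (1/0.2170) ln[1.571 × 0.9145] = 4.608 × ln(1.437) = 4.608 × 0.3623 = 1.670 d.
D_c = (k_d/k_a) L₀ e^(−k_d t_c) = (0.380/0.597) × 20.5 × e^(−0.380×1.670) = 0.6365 × 20.5 × 0.5302 = 6.918 mg/L.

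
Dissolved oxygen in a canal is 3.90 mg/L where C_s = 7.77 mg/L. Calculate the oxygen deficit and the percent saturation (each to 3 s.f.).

D = C_s − C = 7.77 − 3.90 = 3.87 mg/L.
% saturation = 3.90/7.77 × 100 = 50.2 %.

D ≈ 3.87 mg/L; 50.2 % saturation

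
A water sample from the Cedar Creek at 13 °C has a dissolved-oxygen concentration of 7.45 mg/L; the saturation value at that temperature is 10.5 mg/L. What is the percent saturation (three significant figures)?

71.0 % saturation

% saturation = C/C_s × 100 = 7.45/10.5 × 100 = 71.0 %.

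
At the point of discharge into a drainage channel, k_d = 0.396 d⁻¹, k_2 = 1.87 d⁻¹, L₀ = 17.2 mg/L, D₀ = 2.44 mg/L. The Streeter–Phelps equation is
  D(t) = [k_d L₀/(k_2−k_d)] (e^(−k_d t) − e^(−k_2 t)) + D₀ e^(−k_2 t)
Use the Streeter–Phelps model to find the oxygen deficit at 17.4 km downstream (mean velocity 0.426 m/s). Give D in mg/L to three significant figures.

D ≈ 2.93 mg/L

Travel time t = x/v = 17.4 km / (0.426 m/s) = 17400 m / 0.426 m/s = 40850 s = 0.4727 d.
k_d L₀/(k_2−k_d) = 0.396×17.2/(1.87−0.396) = 6.811/1.474 = 4.621 mg/L.
e^(−k_d t) = e^(−0.396×0.4727) = 0.8293; e^(−k_2 t) = e^(−1.87×0.4727) = 0.4131.
D = 4.621 × (0.8293 − 0.4131) + 2.44 × 0.4131 = 1.923 + 1.008 = 2.931 mg/L.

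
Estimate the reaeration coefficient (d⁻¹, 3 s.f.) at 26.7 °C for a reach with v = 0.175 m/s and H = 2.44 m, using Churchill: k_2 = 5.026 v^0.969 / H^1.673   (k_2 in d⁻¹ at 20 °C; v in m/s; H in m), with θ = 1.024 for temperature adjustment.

k_2 ≈ 0.245 d⁻¹

k_2(20) = 5.026 × 0.175^0.969 / 2.44^1.673 = 5.026 × 0.1847 / 4.447 = 0.2087 d⁻¹.
k_2(26.7) = 0.2087 × 1.024^(26.7−20) = 0.2087 × 1.172 = 0.2447 d⁻¹.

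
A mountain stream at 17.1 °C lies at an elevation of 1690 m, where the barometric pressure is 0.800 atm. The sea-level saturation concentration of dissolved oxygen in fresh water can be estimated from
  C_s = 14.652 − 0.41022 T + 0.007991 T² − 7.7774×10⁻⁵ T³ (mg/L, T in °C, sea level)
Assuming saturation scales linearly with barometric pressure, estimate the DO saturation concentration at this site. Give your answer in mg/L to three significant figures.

C_s ≈ 7.67 mg/L

At sea level: C_s = 14.652 − 0.41022×17.1 + 0.007991×17.1² − 7.7774×10⁻⁵×17.1³ = 9.585 mg/L.
Pressure correction: C_s' = 9.585 × 0.800 = 7.668 mg/L.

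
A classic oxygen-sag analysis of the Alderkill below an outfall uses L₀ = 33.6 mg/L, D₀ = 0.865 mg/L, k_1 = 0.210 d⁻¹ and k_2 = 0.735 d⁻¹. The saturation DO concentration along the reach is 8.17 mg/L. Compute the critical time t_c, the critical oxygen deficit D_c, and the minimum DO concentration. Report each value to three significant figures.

t_c ≈ 2.26 d; D_c ≈ 5.97 mg/L; min DO ≈ 2.20 mg/L

At the critical point dD/dt = 0, so k_1 L₀ e^(−k_1 t) = k_2 D. Substituting D(t) from the Streeter–Phelps equation and solving for t gives
t_c = ln[(k_2/k_1)(1 − D₀(k_2−k_1)/(k_1 L₀))] / (k_2−k_1).
Here k_2−k_1 = 0.5250 d⁻¹ and 1 − D₀(k_2−k_1)/(k_1 L₀) = 1 − 0.865×0.5250/(0.210×33.6) = 0.9356, so
t_c = ln(3.500 × 0.9356) / 0.5250 = 1.186 / 0.5250 = 2.260 d.
L(t_c) = L₀ e^(−k_1 t_c) = 33.6 × 0.6222 = 20.91 mg/L, and at the critical point k_2 D_c = k_1 L, so D_c = (0.210/0.735) × 20.91 = 5.973 mg/L.
Minimum DO = C_s − D_c = 8.17 − 5.973 = 2.197 mg/L.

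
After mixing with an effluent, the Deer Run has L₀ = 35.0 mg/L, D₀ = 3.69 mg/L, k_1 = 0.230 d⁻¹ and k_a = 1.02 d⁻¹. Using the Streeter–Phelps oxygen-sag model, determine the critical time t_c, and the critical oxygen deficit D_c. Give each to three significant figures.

t_c ≈ 1.32 d; D_c ≈ 5.83 mg/L

At the critical point dD/dt = 0, so k_1 L₀ e^(−k_1 t) = k_a D. Substituting D(t) from the Streeter–Phelps equation and solving for t gives
t_c = ln[(k_a/k_1)(1 − D₀(k_a−k_1)/(k_1 L₀))] / (k_a−k_1).
Here k_a−k_1 = 0.7900 d⁻¹ and 1 − D₀(k_a−k_1)/(k_1 L₀) = 1 − 3.69×0.7900/(0.230×35.0) = 0.6379, so
t_c = ln(4.435 × 0.6379) / 0.7900 = 1.040 / 0.7900 = 1.316 d.
D_c = (k_1/k_a) L₀ e^(−k_1 t_c) = (0.230/1.02) × 35.0 × e^(−0.230×1.316) = 0.2255 × 35.0 × 0.7388 = 5.831 mg/L.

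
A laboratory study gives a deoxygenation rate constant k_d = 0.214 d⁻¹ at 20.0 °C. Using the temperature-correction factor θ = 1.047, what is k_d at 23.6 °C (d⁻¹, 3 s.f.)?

k_d ≈ 0.252 d⁻¹

k_d(T₂) = k_d(T₁) · θ^(T₂−T₁) = 0.214 × 1.047^(23.6−20.0)
= 0.214 × 1.047^3.60 = 0.214 × 1.180 = 0.2525 d⁻¹.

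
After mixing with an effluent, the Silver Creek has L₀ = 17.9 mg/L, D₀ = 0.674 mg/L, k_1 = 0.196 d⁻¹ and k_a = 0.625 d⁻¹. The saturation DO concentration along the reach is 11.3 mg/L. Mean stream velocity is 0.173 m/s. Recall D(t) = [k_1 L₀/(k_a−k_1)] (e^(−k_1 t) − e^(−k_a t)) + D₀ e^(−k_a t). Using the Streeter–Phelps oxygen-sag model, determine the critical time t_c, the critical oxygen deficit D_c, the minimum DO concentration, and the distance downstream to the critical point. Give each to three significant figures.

t_c ≈ 2.50 d; D_c ≈ 3.44 mg/L; min DO ≈ 7.86 mg/L; x_c ≈ 37.4 km

With k_a/k_1 = 3.189 and 1 − D₀(k_a−k_1)/(k_1 L₀) = 0.9176,
t_c = ln(3.189 × 0.9176) / (0.625 − 0.196) = ln(2.926) / 0.4290 = 1.074/0.4290 = 2.503 d.
D_c = (k_1/k_a) L₀ e^(−k_1 t_c) = (0.196/0.625) × 17.9 × e^(−0.196×2.503) = 0.3136 × 17.9 × 0.6123 = 3.437 mg/L.
Minimum DO = C_s − D_c = 11.3 − 3.437 = 7.863 mg/L.
x_c = v t_c = 0.173 m/s × 2.503 d × 86400 s/d = 37410 m ≈ 37.4 km.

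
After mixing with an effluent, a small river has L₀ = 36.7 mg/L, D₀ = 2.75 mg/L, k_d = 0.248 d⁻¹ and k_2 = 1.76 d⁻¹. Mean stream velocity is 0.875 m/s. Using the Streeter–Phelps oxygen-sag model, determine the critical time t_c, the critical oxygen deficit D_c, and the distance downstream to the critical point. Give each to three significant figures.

t_c ≈ 0.892 d; D_c ≈ 4.14 mg/L; x_c ≈ 67.5 km

t_c = [1/(k_2−k_d)] ln[(k_2/k_d)(1 − D₀(k_2−k_d)/(k_d L₀))]
= [1/(1.76−0.248)] ln[(1.76/0.248)(1 − 2.75×1.512/(0.248×36.7))]
= (1/1.512) ln[7.097 × 0.5432] = 0.6614 × ln(3.855) = 0.6614 × 1.349 = 0.8924 d.
L(t_c) = L₀ e^(−k_d t_c) = 36.7 × 0.8015 = 29.41 mg/L, and at the critical point k_2 D_c = k_d L, so D_c = (0.248/1.76) × 29.41 = 4.145 mg/L.
x_c = v t_c = 0.875 m/s × 0.8924 d × 86400 s/d = 67460 m ≈ 67.5 km.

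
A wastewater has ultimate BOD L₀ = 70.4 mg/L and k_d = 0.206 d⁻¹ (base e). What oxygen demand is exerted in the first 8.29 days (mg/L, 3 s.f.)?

y_t = L₀(1 − e^(−k_d t)) = 70.4 × (1 − e^(−0.206×8.29))
= 70.4 × (1 − 0.1813) = 70.4 × 0.8187 = 57.64 mg/L.

y ≈ 57.6 mg/L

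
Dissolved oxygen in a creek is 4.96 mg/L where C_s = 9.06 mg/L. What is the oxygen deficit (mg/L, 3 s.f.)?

D ≈ 4.10 mg/L

D = C_s − C = 9.06 − 4.96 = 4.10 mg/L.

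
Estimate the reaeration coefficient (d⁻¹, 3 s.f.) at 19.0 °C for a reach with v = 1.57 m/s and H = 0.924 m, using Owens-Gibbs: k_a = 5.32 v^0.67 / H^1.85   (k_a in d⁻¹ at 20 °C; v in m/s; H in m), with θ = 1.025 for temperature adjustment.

k_a(20) = 5.32 × 1.57^0.67 / 0.924^1.85 = 5.32 × 1.353 / 0.8640 = 8.331 d⁻¹.
k_a(19.0) = 8.331 × 1.025^(19.0−20) = 8.331 × 0.9756 = 8.127 d⁻¹.

k_a ≈ 8.13 d⁻¹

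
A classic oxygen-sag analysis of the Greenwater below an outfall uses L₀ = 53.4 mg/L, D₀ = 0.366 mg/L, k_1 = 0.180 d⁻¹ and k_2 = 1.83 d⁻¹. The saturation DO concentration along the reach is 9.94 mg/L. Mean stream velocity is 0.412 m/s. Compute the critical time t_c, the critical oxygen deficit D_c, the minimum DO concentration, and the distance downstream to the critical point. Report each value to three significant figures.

With k_2/k_1 = 10.17 and 1 − D₀(k_2−k_1)/(k_1 L₀) = 0.9372,
t_c = ln(10.17 × 0.9372) / (1.83 − 0.180) = ln(9.528) / 1.650 = 2.254/1.650 = 1.366 d.
D_c = (k_1/k_2) L₀ e^(−k_1 t_c) = (0.180/1.83) × 53.4 × e^(−0.180×1.366) = 0.09836 × 53.4 × 0.7820 = 4.107 mg/L.
Minimum DO = C_s − D_c = 9.94 − 4.107 = 5.833 mg/L.
x_c = v t_c = 0.412 m/s × 1.366 d × 86400 s/d = 48630 m ≈ 48.6 km.

t_c ≈ 1.37 d; D_c ≈ 4.11 mg/L; min DO ≈ 5.83 mg/L; x_c ≈ 48.6 km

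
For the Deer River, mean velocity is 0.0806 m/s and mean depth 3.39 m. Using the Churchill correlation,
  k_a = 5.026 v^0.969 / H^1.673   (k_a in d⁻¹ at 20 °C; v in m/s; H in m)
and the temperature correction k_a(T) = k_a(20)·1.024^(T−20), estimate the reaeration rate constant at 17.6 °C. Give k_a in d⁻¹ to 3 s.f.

k_a(20) = 5.026 × 0.0806^0.969 / 3.39^1.673 = 5.026 × 0.08714 / 7.709 = 0.05681 d⁻¹.
k_a(17.6) = 0.05681 × 1.024^(17.6−20) = 0.05681 × 0.9447 = 0.05367 d⁻¹.

k_a ≈ 0.0537 d⁻¹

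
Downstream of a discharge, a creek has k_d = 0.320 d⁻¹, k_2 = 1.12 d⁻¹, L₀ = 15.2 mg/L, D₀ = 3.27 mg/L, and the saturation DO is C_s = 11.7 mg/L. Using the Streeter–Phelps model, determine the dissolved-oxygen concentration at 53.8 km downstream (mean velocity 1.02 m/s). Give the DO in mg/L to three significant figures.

DO ≈ 8.12 mg/L

Travel time t = x/v = 53.8 km / (1.02 m/s) = 53800 m / 1.02 m/s = 52750 s = 0.6105 d.
k_d L₀/(k_2−k_d) = 0.320×15.2/(1.12−0.320) = 4.864/0.8000 = 6.080 mg/L.
e^(−k_d t) = e^(−0.320×0.6105) = 0.8225; e^(−k_2 t) = e^(−1.12×0.6105) = 0.5047.
D = 6.080 × (0.8225 − 0.5047) + 3.27 × 0.5047 = 1.932 + 1.650 = 3.583 mg/L.
DO = C_s − D = 11.7 − 3.583 = 8.117 mg/L.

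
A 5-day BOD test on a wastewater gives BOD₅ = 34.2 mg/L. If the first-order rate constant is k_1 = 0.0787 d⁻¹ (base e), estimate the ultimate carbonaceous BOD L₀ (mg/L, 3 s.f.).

L₀ ≈ 105 mg/L

BOD₅ = L₀(1 − e^(−5k_1)) ⇒ L₀ = BOD₅ / (1 − e^(−5×0.0787))
= 34.2 / (1 − 0.6747) = 34.2 / 0.3253 = 105.1 mg/L.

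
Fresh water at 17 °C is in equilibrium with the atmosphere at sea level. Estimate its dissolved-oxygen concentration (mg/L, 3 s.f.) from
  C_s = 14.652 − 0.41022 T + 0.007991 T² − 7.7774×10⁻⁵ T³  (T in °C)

C_s ≈ 9.61 mg/L

C_s = 14.652 − 0.41022×17 + 0.007991×17² − 7.7774×10⁻⁵×17³ = 9.606 mg/L.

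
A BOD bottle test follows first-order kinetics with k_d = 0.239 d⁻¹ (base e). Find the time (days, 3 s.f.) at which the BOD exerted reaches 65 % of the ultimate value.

t ≈ 4.39 d

y/L₀ = 1 − e^(−k_d t) = 0.65 ⇒ e^(−k_d t) = 0.350
t = −ln(0.350) / 0.239 = 1.050 / 0.239 = 4.393 d.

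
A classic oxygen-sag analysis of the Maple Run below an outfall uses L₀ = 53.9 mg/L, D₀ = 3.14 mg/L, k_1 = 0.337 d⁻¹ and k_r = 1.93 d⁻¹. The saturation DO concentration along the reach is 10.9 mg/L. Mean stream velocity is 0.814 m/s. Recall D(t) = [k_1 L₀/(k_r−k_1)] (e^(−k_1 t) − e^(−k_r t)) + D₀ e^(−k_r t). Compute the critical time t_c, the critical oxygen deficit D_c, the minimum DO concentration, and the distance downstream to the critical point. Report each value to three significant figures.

t_c = [1/(k_r−k_1)] ln[(k_r/k_1)(1 − D₀(k_r−k_1)/(k_1 L₀))]
= [1/(1.93−0.337)] ln[(1.93/0.337)(1 − 3.14×1.593/(0.337×53.9))]
= (1/1.593) ln[5.727 × 0.7246] = 0.6277 × ln(4.150) = 0.6277 × 1.423 = 0.8933 d.
L(t_c) = L₀ e^(−k_1 t_c) = 53.9 × 0.7400 = 39.89 mg/L, and at the critical point k_r D_c = k_1 L, so D_c = (0.337/1.93) × 39.89 = 6.965 mg/L.
Minimum DO = C_s − D_c = 10.9 − 6.965 = 3.935 mg/L.
x_c = v t_c = 0.814 m/s × 0.8933 d × 86400 s/d = 62830 m ≈ 62.8 km.

t_c ≈ 0.893 d; D_c ≈ 6.96 mg/L; min DO ≈ 3.94 mg/L; x_c ≈ 62.8 km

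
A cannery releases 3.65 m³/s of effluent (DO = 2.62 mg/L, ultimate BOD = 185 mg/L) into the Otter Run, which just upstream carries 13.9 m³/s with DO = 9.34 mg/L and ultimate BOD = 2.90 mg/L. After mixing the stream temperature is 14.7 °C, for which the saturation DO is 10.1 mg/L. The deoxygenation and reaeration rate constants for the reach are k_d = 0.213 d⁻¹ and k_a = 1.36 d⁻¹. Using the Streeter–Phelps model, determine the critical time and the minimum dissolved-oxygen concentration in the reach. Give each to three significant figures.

t_c ≈ 1.32 d; minimum DO ≈ 5.28 mg/L

Mixed DO = (13.9×9.34 + 3.65×2.62)/(13.9+3.65) = 139.4/17.55 = 7.942 mg/L.
Mixed L₀ = (13.9×2.90 + 3.65×185)/(17.55) = 715.6/17.55 = 40.77 mg/L.
Initial deficit D₀ = C_s − DO₀ = 10.1 − 7.942 = 2.158 mg/L.
t_c = (1/1.147) ln[(1.36/0.213)(1 − 2.158×1.147/(0.213×40.77))] = 0.8718 × ln(4.565) = 1.324 d.
D_c = (0.213/1.36) × 40.77 × e^(−0.213×1.324) = 0.1566 × 40.77 × 0.7543 = 4.817 mg/L.
Minimum DO = 10.1 − 4.817 = 5.283 mg/L.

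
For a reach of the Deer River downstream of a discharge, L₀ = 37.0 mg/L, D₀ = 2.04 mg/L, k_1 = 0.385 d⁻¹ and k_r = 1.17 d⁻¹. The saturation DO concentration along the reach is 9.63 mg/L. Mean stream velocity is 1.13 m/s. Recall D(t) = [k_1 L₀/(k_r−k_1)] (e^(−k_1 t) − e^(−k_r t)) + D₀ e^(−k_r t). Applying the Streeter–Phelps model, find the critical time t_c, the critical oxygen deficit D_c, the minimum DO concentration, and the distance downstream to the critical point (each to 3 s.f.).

t_c ≈ 1.26 d; D_c ≈ 7.48 mg/L; min DO ≈ 2.15 mg/L; x_c ≈ 123 km

t_c = [1/(k_r−k_1)] ln[(k_r/k_1)(1 − D₀(k_r−k_1)/(k_1 L₀))]
= [1/(1.17−0.385)] ln[(1.17/0.385)(1 − 2.04×0.7850/(0.385×37.0))]
= (1/0.7850) ln[3.039 × 0.8876] = 1.274 × ln(2.697) = 1.274 × 0.9923 = 1.264 d.
D_c = (k_1/k_r) L₀ e^(−k_1 t_c) = (0.385/1.17) × 37.0 × e^(−0.385×1.264) = 0.3291 × 37.0 × 0.6147 = 7.484 mg/L.
Minimum DO = C_s − D_c = 9.63 − 7.484 = 2.146 mg/L.
x_c = v t_c = 1.13 m/s × 1.264 d × 86400 s/d = 123400 m ≈ 123 km.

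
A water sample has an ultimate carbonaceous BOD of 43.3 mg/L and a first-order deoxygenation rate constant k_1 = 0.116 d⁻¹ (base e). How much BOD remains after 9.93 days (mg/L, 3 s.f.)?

L_t = L₀ e^(−k_1 t) = 43.3 × e^(−0.116×9.93) = 43.3 × 0.3160 = 13.68 mg/L.

L ≈ 13.7 mg/L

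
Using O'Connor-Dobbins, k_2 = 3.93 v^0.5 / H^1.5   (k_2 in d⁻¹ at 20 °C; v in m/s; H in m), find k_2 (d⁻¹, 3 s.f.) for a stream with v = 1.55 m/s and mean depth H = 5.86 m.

k_2 ≈ 0.345 d⁻¹

k_2 = 3.93 × 1.55^0.5 / 5.86^1.5 = 3.93 × 1.245 / 14.19 = 0.3449 d⁻¹.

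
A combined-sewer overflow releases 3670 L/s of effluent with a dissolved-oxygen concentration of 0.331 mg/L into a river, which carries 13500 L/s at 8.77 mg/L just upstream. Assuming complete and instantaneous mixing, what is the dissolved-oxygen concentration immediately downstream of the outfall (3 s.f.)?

Flow-weighted mixing: C = (Q_r C_r + Q_w C_w)/(Q_r + Q_w)
= (13500×8.77 + 3670×0.331)/(13500 + 3670) = 119600/17170 = 6.966 mg/L.

6.97 mg/L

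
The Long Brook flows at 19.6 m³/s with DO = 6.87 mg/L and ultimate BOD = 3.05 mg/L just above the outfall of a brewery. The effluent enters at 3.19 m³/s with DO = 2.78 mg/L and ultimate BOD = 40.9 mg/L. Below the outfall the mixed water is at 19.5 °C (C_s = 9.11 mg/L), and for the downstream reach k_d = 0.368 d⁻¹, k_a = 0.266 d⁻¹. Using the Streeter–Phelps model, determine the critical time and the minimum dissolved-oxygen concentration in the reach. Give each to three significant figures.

t_c ≈ 2.31 d; minimum DO ≈ 4.17 mg/L

Mixed DO = (19.6×6.87 + 3.19×2.78)/(19.6+3.19) = 143.5/22.79 = 6.298 mg/L.
Mixed L₀ = (19.6×3.05 + 3.19×40.9)/(22.79) = 190.3/22.79 = 8.348 mg/L.
Initial deficit D₀ = C_s − DO₀ = 9.11 − 6.298 = 2.812 mg/L.
t_c = (1/-0.1020) ln[(0.266/0.368)(1 − 2.812×-0.1020/(0.368×8.348))] = -9.804 × ln(0.7903) = 2.307 d.
D_c = (0.368/0.266) × 8.348 × e^(−0.368×2.307) = 1.383 × 8.348 × 0.4279 = 4.941 mg/L.
Minimum DO = 9.11 − 4.941 = 4.169 mg/L.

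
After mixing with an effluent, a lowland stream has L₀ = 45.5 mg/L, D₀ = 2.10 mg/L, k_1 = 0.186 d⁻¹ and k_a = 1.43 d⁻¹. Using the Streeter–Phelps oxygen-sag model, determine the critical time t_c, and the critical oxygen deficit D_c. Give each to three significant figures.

At the critical point dD/dt = 0, so k_1 L₀ e^(−k_1 t) = k_a D. Substituting D(t) from the Streeter–Phelps equation and solving for t gives
t_c = ln[(k_a/k_1)(1 − D₀(k_a−k_1)/(k_1 L₀))] / (k_a−k_1).
Here k_a−k_1 = 1.244 d⁻¹ and 1 − D₀(k_a−k_1)/(k_1 L₀) = 1 − 2.10×1.244/(0.186×45.5) = 0.6913, so
t_c = ln(7.688 × 0.6913) / 1.244 = 1.671 / 1.244 = 1.343 d.
D_c = (k_1/k_a) L₀ e^(−k_1 t_c) = (0.186/1.43) × 45.5 × e^(−0.186×1.343) = 0.1301 × 45.5 × 0.7790 = 4.610 mg/L.

t_c ≈ 1.34 d; D_c ≈ 4.61 mg/L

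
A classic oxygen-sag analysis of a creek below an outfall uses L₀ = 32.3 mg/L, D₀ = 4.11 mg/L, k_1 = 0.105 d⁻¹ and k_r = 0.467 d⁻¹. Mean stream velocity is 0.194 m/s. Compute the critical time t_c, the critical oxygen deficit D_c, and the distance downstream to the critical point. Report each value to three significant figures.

With k_r/k_1 = 4.448 and 1 − D₀(k_r−k_1)/(k_1 L₀) = 0.5613,
t_c = ln(4.448 × 0.5613) / (0.467 − 0.105) = ln(2.496) / 0.3620 = 0.9149/0.3620 = 2.527 d.
D_c = (k_1/k_r) L₀ e^(−k_1 t_c) = (0.105/0.467) × 32.3 × e^(−0.105×2.527) = 0.2248 × 32.3 × 0.7669 = 5.570 mg/L.
x_c = v t_c = 0.194 m/s × 2.527 d × 86400 s/d = 42360 m ≈ 42.4 km.

t_c ≈ 2.53 d; D_c ≈ 5.57 mg/L; x_c ≈ 42.4 km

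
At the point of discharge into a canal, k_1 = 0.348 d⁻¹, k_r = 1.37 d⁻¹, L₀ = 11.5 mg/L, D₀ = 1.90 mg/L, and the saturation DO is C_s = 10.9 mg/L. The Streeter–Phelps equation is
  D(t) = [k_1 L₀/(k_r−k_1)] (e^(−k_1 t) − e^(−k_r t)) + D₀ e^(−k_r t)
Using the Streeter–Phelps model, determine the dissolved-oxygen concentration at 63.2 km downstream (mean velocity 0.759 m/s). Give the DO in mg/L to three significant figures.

Travel time t = x/v = 63.2 km / (0.759 m/s) = 63200 m / 0.759 m/s = 83270 s = 0.9637 d.
k_1 L₀/(k_r−k_1) = 0.348×11.5/(1.37−0.348) = 4.002/1.022 = 3.916 mg/L.
e^(−k_1 t) = e^(−0.348×0.9637) = 0.7151; e^(−k_r t) = e^(−1.37×0.9637) = 0.2670.
D = 3.916 × (0.7151 − 0.2670) + 1.90 × 0.2670 = 1.754 + 0.5074 = 2.262 mg/L.
DO = C_s − D = 10.9 − 2.262 = 8.638 mg/L.

DO ≈ 8.64 mg/L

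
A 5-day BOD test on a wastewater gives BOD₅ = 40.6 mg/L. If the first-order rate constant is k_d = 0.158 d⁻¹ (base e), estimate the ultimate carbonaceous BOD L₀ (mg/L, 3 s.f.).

BOD₅ = L₀(1 − e^(−5k_d)) ⇒ L₀ = BOD₅ / (1 − e^(−5×0.158))
= 40.6 / (1 − 0.4538) = 40.6 / 0.5462 = 74.34 mg/L.

L₀ ≈ 74.3 mg/L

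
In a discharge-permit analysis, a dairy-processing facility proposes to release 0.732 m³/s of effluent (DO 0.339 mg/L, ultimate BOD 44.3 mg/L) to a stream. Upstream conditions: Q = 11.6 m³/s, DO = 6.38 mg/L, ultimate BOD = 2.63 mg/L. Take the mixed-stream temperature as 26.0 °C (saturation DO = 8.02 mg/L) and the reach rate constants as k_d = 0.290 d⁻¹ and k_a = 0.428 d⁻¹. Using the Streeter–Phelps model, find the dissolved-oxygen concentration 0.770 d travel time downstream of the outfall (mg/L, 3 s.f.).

Mixed DO = (11.6×6.38 + 0.732×0.339)/(11.6+0.732) = 74.26/12.33 = 6.021 mg/L.
Mixed L₀ = (11.6×2.63 + 0.732×44.3)/(12.33) = 62.94/12.33 = 5.103 mg/L.
Initial deficit D₀ = C_s − DO₀ = 8.02 − 6.021 = 1.999 mg/L.
D(0.770) = [0.290×5.103/(0.428−0.290)](e^(−0.290×0.770) − e^(−0.428×0.770)) + 1.999 e^(−0.428×0.770)
= 10.72 × (0.7999 − 0.7192) + 1.999 × 0.7192 = 2.302 mg/L.
DO = 8.02 − 2.302 = 5.718 mg/L.

DO ≈ 5.72 mg/L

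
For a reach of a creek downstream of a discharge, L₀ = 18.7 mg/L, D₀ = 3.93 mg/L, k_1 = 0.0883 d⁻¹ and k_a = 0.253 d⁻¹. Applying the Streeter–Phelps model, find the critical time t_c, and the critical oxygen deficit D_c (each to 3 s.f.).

At the critical point dD/dt = 0, so k_1 L₀ e^(−k_1 t) = k_a D. Substituting D(t) from the Streeter–Phelps equation and solving for t gives
t_c = ln[(k_a/k_1)(1 − D₀(k_a−k_1)/(k_1 L₀))] / (k_a−k_1).
Here k_a−k_1 = 0.1647 d⁻¹ and 1 − D₀(k_a−k_1)/(k_1 L₀) = 1 − 3.93×0.1647/(0.0883×18.7) = 0.6080, so
t_c = ln(2.865 × 0.6080) / 0.1647 = 0.5551 / 0.1647 = 3.370 d.
L(t_c) = L₀ e^(−k_1 t_c) = 18.7 × 0.7426 = 13.89 mg/L, and at the critical point k_a D_c = k_1 L, so D_c = (0.0883/0.253) × 13.89 = 4.847 mg/L.

t_c ≈ 3.37 d; D_c ≈ 4.85 mg/L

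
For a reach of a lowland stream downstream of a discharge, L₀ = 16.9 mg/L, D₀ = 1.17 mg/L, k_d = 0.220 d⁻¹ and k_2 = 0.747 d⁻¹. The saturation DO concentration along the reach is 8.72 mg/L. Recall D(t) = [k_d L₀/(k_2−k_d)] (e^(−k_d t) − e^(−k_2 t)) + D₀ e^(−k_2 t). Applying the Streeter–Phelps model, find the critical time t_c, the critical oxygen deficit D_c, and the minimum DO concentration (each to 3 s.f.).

With k_2/k_d = 3.395 and 1 − D₀(k_2−k_d)/(k_d L₀) = 0.8342,
t_c = ln(3.395 × 0.8342) / (0.747 − 0.220) = ln(2.832) / 0.5270 = 1.041/0.5270 = 1.976 d.
D_c = (k_d/k_2) L₀ e^(−k_d t_c) = (0.220/0.747) × 16.9 × e^(−0.220×1.976) = 0.2945 × 16.9 × 0.6475 = 3.223 mg/L.
Minimum DO = C_s − D_c = 8.72 − 3.223 = 5.497 mg/L.

t_c ≈ 1.98 d; D_c ≈ 3.22 mg/L; min DO ≈ 5.50 mg/L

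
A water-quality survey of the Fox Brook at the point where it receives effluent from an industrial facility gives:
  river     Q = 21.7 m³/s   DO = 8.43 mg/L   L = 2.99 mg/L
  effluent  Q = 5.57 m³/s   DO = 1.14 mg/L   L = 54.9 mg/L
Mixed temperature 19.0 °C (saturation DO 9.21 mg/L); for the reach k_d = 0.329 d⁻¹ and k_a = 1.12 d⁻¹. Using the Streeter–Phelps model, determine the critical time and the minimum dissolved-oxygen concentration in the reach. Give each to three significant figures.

Mixed DO = (21.7×8.43 + 5.57×1.14)/(21.7+5.57) = 189.3/27.27 = 6.941 mg/L.
Mixed L₀ = (21.7×2.99 + 5.57×54.9)/(27.27) = 370.7/27.27 = 13.59 mg/L.
Initial deficit D₀ = C_s − DO₀ = 9.21 − 6.941 = 2.269 mg/L.
t_c = (1/0.7910) ln[(1.12/0.329)(1 − 2.269×0.7910/(0.329×13.59))] = 1.264 × ln(2.038) = 0.9001 d.
D_c = (0.329/1.12) × 13.59 × e^(−0.329×0.9001) = 0.2938 × 13.59 × 0.7437 = 2.969 mg/L.
Minimum DO = 9.21 − 2.969 = 6.241 mg/L.

t_c ≈ 0.900 d; minimum DO ≈ 6.24 mg/L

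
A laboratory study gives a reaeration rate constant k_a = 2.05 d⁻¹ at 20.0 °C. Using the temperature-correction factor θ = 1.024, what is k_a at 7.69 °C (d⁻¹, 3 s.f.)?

k_a(T₂) = k_a(T₁) · θ^(T₂−T₁) = 2.05 × 1.024^(7.69−20.0)
= 2.05 × 1.024^-12.3 = 2.05 × 0.7468 = 1.531 d⁻¹.

k_a ≈ 1.53 d⁻¹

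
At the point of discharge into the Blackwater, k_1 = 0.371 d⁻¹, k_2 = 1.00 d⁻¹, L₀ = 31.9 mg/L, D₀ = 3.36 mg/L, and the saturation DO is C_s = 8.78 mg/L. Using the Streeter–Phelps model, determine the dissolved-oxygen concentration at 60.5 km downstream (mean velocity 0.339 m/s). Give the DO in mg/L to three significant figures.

Travel time t = x/v = 60.5 km / (0.339 m/s) = 60500 m / 0.339 m/s = 178500 s = 2.066 d.
k_1 L₀/(k_2−k_1) = 0.371×31.9/(1.00−0.371) = 11.83/0.6290 = 18.82 mg/L.
e^(−k_1 t) = e^(−0.371×2.066) = 0.4647; e^(−k_2 t) = e^(−1.00×2.066) = 0.1267.
D = 18.82 × (0.4647 − 0.1267) + 3.36 × 0.1267 = 6.359 + 0.4259 = 6.785 mg/L.
DO = C_s − D = 8.78 − 6.785 = 1.995 mg/L.

DO ≈ 2.00 mg/L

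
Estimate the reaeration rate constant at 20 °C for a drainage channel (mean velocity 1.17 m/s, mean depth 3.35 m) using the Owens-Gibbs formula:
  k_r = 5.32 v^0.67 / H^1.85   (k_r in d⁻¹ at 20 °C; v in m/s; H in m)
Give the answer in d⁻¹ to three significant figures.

k_r = 5.32 × 1.17^0.67 / 3.35^1.85 = 5.32 × 1.111 / 9.361 = 0.6313 d⁻¹.

k_r ≈ 0.631 d⁻¹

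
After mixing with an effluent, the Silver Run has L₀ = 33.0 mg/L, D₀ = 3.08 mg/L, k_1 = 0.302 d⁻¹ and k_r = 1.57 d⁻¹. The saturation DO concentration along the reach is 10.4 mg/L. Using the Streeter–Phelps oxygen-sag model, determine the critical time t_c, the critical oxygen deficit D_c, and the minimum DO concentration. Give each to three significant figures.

t_c = [1/(k_r−k_1)] ln[(k_r/k_1)(1 − D₀(k_r−k_1)/(k_1 L₀))]
= [1/(1.57−0.302)] ln[(1.57/0.302)(1 − 3.08×1.268/(0.302×33.0))]
= (1/1.268) ln[5.199 × 0.6081] = 0.7886 × ln(3.161) = 0.7886 × 1.151 = 0.9077 d.
D_c = (k_1/k_r) L₀ e^(−k_1 t_c) = (0.302/1.57) × 33.0 × e^(−0.302×0.9077) = 0.1924 × 33.0 × 0.7602 = 4.826 mg/L.
Minimum DO = C_s − D_c = 10.4 − 4.826 = 5.574 mg/L.

t_c ≈ 0.908 d; D_c ≈ 4.83 mg/L; min DO ≈ 5.57 mg/L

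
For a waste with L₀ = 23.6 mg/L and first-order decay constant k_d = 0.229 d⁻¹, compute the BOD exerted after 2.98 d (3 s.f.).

y_t = L₀(1 − e^(−k_d t)) = 23.6 × (1 − e^(−0.229×2.98))
= 23.6 × (1 − 0.5054) = 23.6 × 0.4946 = 11.67 mg/L.

y ≈ 11.7 mg/L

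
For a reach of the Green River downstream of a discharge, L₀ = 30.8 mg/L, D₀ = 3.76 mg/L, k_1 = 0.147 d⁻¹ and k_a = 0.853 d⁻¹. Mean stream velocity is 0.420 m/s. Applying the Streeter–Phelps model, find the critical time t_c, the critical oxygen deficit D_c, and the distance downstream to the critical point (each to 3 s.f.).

t_c ≈ 1.24 d; D_c ≈ 4.42 mg/L; x_c ≈ 45.0 km

At the critical point dD/dt = 0, so k_1 L₀ e^(−k_1 t) = k_a D. Substituting D(t) from the Streeter–Phelps equation and solving for t gives
t_c = ln[(k_a/k_1)(1 − D₀(k_a−k_1)/(k_1 L₀))] / (k_a−k_1).
Here k_a−k_1 = 0.7060 d⁻¹ and 1 − D₀(k_a−k_1)/(k_1 L₀) = 1 − 3.76×0.7060/(0.147×30.8) = 0.4137, so
t_c = ln(5.803 × 0.4137) / 0.7060 = 0.8757 / 0.7060 = 1.240 d.
L(t_c) = L₀ e^(−k_1 t_c) = 30.8 × 0.8333 = 25.67 mg/L, and at the critical point k_a D_c = k_1 L, so D_c = (0.147/0.853) × 25.67 = 4.423 mg/L.
x_c = v t_c = 0.420 m/s × 1.240 d × 86400 s/d = 45010 m ≈ 45.0 km.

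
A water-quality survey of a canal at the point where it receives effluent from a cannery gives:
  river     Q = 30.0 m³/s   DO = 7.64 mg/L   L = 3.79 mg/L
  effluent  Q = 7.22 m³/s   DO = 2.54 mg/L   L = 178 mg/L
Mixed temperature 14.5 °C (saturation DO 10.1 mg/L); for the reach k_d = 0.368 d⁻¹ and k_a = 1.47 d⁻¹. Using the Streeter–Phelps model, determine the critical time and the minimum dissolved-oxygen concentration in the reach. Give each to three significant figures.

Mixed DO = (30.0×7.64 + 7.22×2.54)/(30.0+7.22) = 247.5/37.22 = 6.651 mg/L.
Mixed L₀ = (30.0×3.79 + 7.22×178)/(37.22) = 1399/37.22 = 37.58 mg/L.
Initial deficit D₀ = C_s − DO₀ = 10.1 − 6.651 = 3.449 mg/L.
t_c = (1/1.102) ln[(1.47/0.368)(1 − 3.449×1.102/(0.368×37.58))] = 0.9074 × ln(2.897) = 0.9651 d.
D_c = (0.368/1.47) × 37.58 × e^(−0.368×0.9651) = 0.2503 × 37.58 × 0.7011 = 6.596 mg/L.
Minimum DO = 10.1 − 6.596 = 3.504 mg/L.

t_c ≈ 0.965 d; minimum DO ≈ 3.50 mg/L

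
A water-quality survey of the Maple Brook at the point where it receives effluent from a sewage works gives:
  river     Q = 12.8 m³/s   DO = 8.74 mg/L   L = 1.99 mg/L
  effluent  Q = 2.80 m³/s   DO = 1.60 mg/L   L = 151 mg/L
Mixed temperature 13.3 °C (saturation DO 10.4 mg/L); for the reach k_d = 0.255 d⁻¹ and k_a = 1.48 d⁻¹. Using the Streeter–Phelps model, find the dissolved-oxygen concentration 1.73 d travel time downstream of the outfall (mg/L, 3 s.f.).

Mixed DO = (12.8×8.74 + 2.80×1.60)/(12.8+2.80) = 116.4/15.60 = 7.458 mg/L.
Mixed L₀ = (12.8×1.99 + 2.80×151)/(15.60) = 448.3/15.60 = 28.74 mg/L.
Initial deficit D₀ = C_s − DO₀ = 10.4 − 7.458 = 2.942 mg/L.
D(1.73) = [0.255×28.74/(1.48−0.255)](e^(−0.255×1.73) − e^(−1.48×1.73)) + 2.942 e^(−1.48×1.73)
= 5.982 × (0.6433 − 0.07727) + 2.942 × 0.07727 = 3.613 mg/L.
DO = 10.4 − 3.613 = 6.787 mg/L.

DO ≈ 6.79 mg/L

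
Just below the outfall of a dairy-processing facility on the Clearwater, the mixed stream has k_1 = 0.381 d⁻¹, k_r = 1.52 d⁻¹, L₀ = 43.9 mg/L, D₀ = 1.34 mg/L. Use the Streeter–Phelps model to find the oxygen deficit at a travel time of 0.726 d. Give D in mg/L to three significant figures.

k_1 L₀/(k_r−k_1) = 0.381×43.9/(1.52−0.381) = 16.73/1.139 = 14.68 mg/L.
e^(−k_1 t) = e^(−0.381×0.7260) = 0.7584; e^(−k_r t) = e^(−1.52×0.7260) = 0.3317.
D = 14.68 × (0.7584 − 0.3317) + 1.34 × 0.3317 = 6.265 + 0.4445 = 6.710 mg/L.

D ≈ 6.71 mg/L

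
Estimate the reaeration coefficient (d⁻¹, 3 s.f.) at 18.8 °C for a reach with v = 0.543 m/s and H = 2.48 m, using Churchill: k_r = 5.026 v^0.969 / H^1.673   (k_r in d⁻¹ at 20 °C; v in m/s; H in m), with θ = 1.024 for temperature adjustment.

k_r(20) = 5.026 × 0.543^0.969 / 2.48^1.673 = 5.026 × 0.5534 / 4.570 = 0.6086 d⁻¹.
k_r(18.8) = 0.6086 × 1.024^(18.8−20) = 0.6086 × 0.9719 = 0.5915 d⁻¹.

k_r ≈ 0.592 d⁻¹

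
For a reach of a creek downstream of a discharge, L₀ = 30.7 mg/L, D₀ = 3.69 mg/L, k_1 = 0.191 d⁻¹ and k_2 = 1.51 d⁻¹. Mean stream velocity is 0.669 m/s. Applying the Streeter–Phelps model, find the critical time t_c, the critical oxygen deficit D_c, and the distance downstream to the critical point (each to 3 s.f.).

t_c = [1/(k_2−k_1)] ln[(k_2/k_1)(1 − D₀(k_2−k_1)/(k_1 L₀))]
= [1/(1.51−0.191)] ln[(1.51/0.191)(1 − 3.69×1.319/(0.191×30.7))]
= (1/1.319) ln[7.906 × 0.1700] = 0.7582 × ln(1.344) = 0.7582 × 0.2954 = 0.2240 d.
D_c = (k_1/k_2) L₀ e^(−k_1 t_c) = (0.191/1.51) × 30.7 × e^(−0.191×0.2240) = 0.1265 × 30.7 × 0.9581 = 3.721 mg/L.
x_c = v t_c = 0.669 m/s × 0.2240 d × 86400 s/d = 12940 m ≈ 12.9 km.

t_c ≈ 0.224 d; D_c ≈ 3.72 mg/L; x_c ≈ 12.9 km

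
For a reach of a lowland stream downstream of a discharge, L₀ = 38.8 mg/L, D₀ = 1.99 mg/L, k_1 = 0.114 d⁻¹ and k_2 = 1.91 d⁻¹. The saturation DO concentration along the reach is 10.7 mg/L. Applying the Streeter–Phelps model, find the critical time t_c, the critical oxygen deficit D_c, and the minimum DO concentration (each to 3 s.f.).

t_c ≈ 0.650 d; D_c ≈ 2.15 mg/L; min DO ≈ 8.55 mg/L

With k_2/k_1 = 16.75 and 1 − D₀(k_2−k_1)/(k_1 L₀) = 0.1920,
t_c = ln(16.75 × 0.1920) / (1.91 − 0.114) = ln(3.216) / 1.796 = 1.168/1.796 = 0.6505 d.
D_c = (k_1/k_2) L₀ e^(−k_1 t_c) = (0.114/1.91) × 38.8 × e^(−0.114×0.6505) = 0.05969 × 38.8 × 0.9285 = 2.150 mg/L.
Minimum DO = C_s − D_c = 10.7 − 2.150 = 8.550 mg/L.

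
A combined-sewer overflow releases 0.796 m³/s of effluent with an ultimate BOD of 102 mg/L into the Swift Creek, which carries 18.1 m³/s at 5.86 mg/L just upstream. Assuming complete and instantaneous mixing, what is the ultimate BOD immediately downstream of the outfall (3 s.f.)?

9.91 mg/L

Flow-weighted mixing: C = (Q_r C_r + Q_w C_w)/(Q_r + Q_w)
= (18.1×5.86 + 0.796×102)/(18.1 + 0.796) = 187.3/18.90 = 9.910 mg/L.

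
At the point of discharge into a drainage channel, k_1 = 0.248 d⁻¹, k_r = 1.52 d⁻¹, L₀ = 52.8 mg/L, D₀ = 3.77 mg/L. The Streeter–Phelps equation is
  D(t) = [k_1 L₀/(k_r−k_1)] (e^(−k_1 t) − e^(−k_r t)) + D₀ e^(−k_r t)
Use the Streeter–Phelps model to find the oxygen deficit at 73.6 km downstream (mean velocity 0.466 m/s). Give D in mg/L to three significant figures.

Travel time t = x/v = 73.6 km / (0.466 m/s) = 73600 m / 0.466 m/s = 157900 s = 1.828 d.
k_1 L₀/(k_r−k_1) = 0.248×52.8/(1.52−0.248) = 13.09/1.272 = 10.29 mg/L.
e^(−k_1 t) = e^(−0.248×1.828) = 0.6355; e^(−k_r t) = e^(−1.52×1.828) = 0.06213.
D = 10.29 × (0.6355 − 0.06213) + 3.77 × 0.06213 = 5.902 + 0.2342 = 6.137 mg/L.

D ≈ 6.14 mg/L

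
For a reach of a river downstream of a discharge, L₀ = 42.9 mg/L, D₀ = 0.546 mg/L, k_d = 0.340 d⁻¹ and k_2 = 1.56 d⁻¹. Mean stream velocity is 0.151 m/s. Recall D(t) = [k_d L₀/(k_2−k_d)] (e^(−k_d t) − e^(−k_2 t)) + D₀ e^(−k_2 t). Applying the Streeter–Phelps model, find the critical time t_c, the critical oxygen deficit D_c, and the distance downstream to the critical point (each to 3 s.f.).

t_c ≈ 1.21 d; D_c ≈ 6.20 mg/L; x_c ≈ 15.8 km

t_c = [1/(k_2−k_d)] ln[(k_2/k_d)(1 − D₀(k_2−k_d)/(k_d L₀))]
= [1/(1.56−0.340)] ln[(1.56/0.340)(1 − 0.546×1.220/(0.340×42.9))]
= (1/1.220) ln[4.588 × 0.9543] = 0.8197 × ln(4.379) = 0.8197 × 1.477 = 1.210 d.
L(t_c) = L₀ e^(−k_d t_c) = 42.9 × 0.6626 = 28.43 mg/L, and at the critical point k_2 D_c = k_d L, so D_c = (0.340/1.56) × 28.43 = 6.195 mg/L.
x_c = v t_c = 0.151 m/s × 1.210 d × 86400 s/d = 15790 m ≈ 15.8 km.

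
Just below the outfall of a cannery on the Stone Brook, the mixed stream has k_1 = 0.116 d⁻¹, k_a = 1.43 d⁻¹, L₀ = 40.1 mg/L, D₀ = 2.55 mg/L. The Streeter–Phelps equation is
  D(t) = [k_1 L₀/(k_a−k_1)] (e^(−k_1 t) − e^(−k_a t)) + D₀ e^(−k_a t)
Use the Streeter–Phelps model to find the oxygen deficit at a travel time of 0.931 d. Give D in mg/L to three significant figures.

k_1 L₀/(k_a−k_1) = 0.116×40.1/(1.43−0.116) = 4.652/1.314 = 3.540 mg/L.
e^(−k_1 t) = e^(−0.116×0.9310) = 0.8976; e^(−k_a t) = e^(−1.43×0.9310) = 0.2641.
D = 3.540 × (0.8976 − 0.2641) + 2.55 × 0.2641 = 2.243 + 0.6735 = 2.916 mg/L.

D ≈ 2.92 mg/L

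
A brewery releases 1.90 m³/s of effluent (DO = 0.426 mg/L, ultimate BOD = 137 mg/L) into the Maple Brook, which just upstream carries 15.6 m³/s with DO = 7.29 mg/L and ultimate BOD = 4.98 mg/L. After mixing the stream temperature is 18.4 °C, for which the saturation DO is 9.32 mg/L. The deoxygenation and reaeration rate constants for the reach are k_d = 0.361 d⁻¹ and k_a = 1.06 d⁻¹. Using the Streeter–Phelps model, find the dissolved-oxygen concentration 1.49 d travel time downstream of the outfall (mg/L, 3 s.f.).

DO ≈ 4.98 mg/L

Mixed DO = (15.6×7.29 + 1.90×0.426)/(15.6+1.90) = 114.5/17.50 = 6.545 mg/L.
Mixed L₀ = (15.6×4.98 + 1.90×137)/(17.50) = 338.0/17.50 = 19.31 mg/L.
Initial deficit D₀ = C_s − DO₀ = 9.32 − 6.545 = 2.775 mg/L.
D(1.49) = [0.361×19.31/(1.06−0.361)](e^(−0.361×1.49) − e^(−1.06×1.49)) + 2.775 e^(−1.06×1.49)
= 9.975 × (0.5840 − 0.2061) + 2.775 × 0.2061 = 4.341 mg/L.
DO = 9.32 − 4.341 = 4.979 mg/L.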